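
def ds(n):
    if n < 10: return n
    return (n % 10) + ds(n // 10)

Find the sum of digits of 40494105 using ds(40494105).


ds(40494105) = 5 + ds(4049410)
ds(4049410) = 0 + ds(404941)
ds(404941) = 1 + ds(40494)
ds(40494) = 4 + ds(4049)
ds(4049) = 9 + ds(404)
ds(404) = 4 + ds(40)
ds(40) = 0 + ds(4)
ds(4) = 4  (base case)
Total: 5 + 0 + 1 + 4 + 9 + 4 + 0 + 4 = 27

27


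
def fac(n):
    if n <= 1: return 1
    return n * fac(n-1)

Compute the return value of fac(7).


fac(7)
= 7 * fac(6)
= 7 * 6 * fac(5)
= 7 * 6 * 5 * fac(4)
= 7 * 6 * 5 * 4 * fac(3)
= 7 * 6 * 5 * 4 * 3 * fac(2)
= 7 * 6 * 5 * 4 * 3 * 2 * fac(1)
= 7 * 6 * 5 * 4 * 3 * 2 * 1
= 5040

5040


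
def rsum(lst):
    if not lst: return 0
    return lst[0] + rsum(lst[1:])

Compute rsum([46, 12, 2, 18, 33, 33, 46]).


rsum([46, 12, 2, 18, 33, 33, 46]) = 46 + rsum([12, 2, 18, 33, 33, 46])
rsum([12, 2, 18, 33, 33, 46]) = 12 + rsum([2, 18, 33, 33, 46])
rsum([2, 18, 33, 33, 46]) = 2 + rsum([18, 33, 33, 46])
rsum([18, 33, 33, 46]) = 18 + rsum([33, 33, 46])
rsum([33, 33, 46]) = 33 + rsum([33, 46])
rsum([33, 46]) = 33 + rsum([46])
rsum([46]) = 46 + rsum([])
rsum([]) = 0  (base case)
Total: 46 + 12 + 2 + 18 + 33 + 33 + 46 + 0 = 190

190


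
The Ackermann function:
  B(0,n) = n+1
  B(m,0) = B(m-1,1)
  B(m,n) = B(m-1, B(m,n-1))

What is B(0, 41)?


B(0, 41) = 42
Result: B(0, 41) = 42

42


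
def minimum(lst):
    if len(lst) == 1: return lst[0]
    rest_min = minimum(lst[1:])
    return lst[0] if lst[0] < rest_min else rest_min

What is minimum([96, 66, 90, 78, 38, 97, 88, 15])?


minimum([96, 66, 90, 78, 38, 97, 88, 15]): compare 96 with minimum([66, 90, 78, 38, 97, 88, 15])
minimum([66, 90, 78, 38, 97, 88, 15]): compare 66 with minimum([90, 78, 38, 97, 88, 15])
minimum([90, 78, 38, 97, 88, 15]): compare 90 with minimum([78, 38, 97, 88, 15])
minimum([78, 38, 97, 88, 15]): compare 78 with minimum([38, 97, 88, 15])
minimum([38, 97, 88, 15]): compare 38 with minimum([97, 88, 15])
minimum([97, 88, 15]): compare 97 with minimum([88, 15])
minimum([88, 15]): compare 88 with minimum([15])
minimum([15]) = 15  (base case)
Compare 88 with 15 -> 15
Compare 97 with 15 -> 15
Compare 38 with 15 -> 15
Compare 78 with 15 -> 15
Compare 90 with 15 -> 15
Compare 66 with 15 -> 15
Compare 96 with 15 -> 15

15


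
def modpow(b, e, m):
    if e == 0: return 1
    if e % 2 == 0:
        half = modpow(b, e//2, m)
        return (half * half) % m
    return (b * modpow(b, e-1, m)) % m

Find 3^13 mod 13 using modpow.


modpow(3, 13, 13): e is odd, compute modpow(3, 12, 13)
  modpow(3, 12, 13): e is even, compute modpow(3, 6, 13)
    modpow(3, 6, 13): e is even, compute modpow(3, 3, 13)
      modpow(3, 3, 13): e is odd, compute modpow(3, 2, 13)
        modpow(3, 2, 13): e is even, compute modpow(3, 1, 13)
          modpow(3, 1, 13): e is odd, compute modpow(3, 0, 13)
          modpow(3, 0, 13) = 1
          (3 * 1) % 13 = 3
        half=3, (3*3) % 13 = 9
      (3 * 9) % 13 = 1
    half=1, (1*1) % 13 = 1
  half=1, (1*1) % 13 = 1
(3 * 1) % 13 = 3

3


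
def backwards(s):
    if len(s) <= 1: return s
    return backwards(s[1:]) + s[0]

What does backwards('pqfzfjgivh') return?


backwards('pqfzfjgivh') = backwards('qfzfjgivh') + 'p'
backwards('qfzfjgivh') = backwards('fzfjgivh') + 'q'
backwards('fzfjgivh') = backwards('zfjgivh') + 'f'
backwards('zfjgivh') = backwards('fjgivh') + 'z'
backwards('fjgivh') = backwards('jgivh') + 'f'
backwards('jgivh') = backwards('givh') + 'j'
backwards('givh') = backwards('ivh') + 'g'
backwards('ivh') = backwards('vh') + 'i'
backwards('vh') = backwards('h') + 'v'
backwards('h') = 'h'  (base case)
Concatenating: 'h' + 'v' + 'i' + 'g' + 'j' + 'f' + 'z' + 'f' + 'q' + 'p' = 'hvigjfzfqp'

hvigjfzfqp


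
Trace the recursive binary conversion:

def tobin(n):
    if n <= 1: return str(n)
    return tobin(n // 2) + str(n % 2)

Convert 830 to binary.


tobin(830) = tobin(415) + '0'
tobin(415) = tobin(207) + '1'
tobin(207) = tobin(103) + '1'
tobin(103) = tobin(51) + '1'
tobin(51) = tobin(25) + '1'
tobin(25) = tobin(12) + '1'
tobin(12) = tobin(6) + '0'
tobin(6) = tobin(3) + '0'
tobin(3) = tobin(1) + '1'
tobin(1) = '1'  (base case)
Concatenating: '1' + '1' + '0' + '0' + '1' + '1' + '1' + '1' + '1' + '0' = '1100111110'

1100111110


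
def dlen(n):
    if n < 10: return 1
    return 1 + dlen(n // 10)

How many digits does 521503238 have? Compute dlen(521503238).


dlen(521503238) = 1 + dlen(52150323)
dlen(52150323) = 1 + dlen(5215032)
dlen(5215032) = 1 + dlen(521503)
dlen(521503) = 1 + dlen(52150)
dlen(52150) = 1 + dlen(5215)
dlen(5215) = 1 + dlen(521)
dlen(521) = 1 + dlen(52)
dlen(52) = 1 + dlen(5)
dlen(5) = 1  (base case: 5 < 10)
Unwinding: 1 + 1 + 1 + 1 + 1 + 1 + 1 + 1 + 1 = 9

9


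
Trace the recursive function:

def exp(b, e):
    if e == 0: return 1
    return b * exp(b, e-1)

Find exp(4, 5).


exp(4, 5)
= 4 * exp(4, 4)
= 4 * 4 * exp(4, 3)
= 4 * 4 * 4 * exp(4, 2)
= 4 * 4 * 4 * 4 * exp(4, 1)
= 4 * 4 * 4 * 4 * 4 * exp(4, 0)
= 4 * 4 * 4 * 4 * 4 * 1
= 1024

1024


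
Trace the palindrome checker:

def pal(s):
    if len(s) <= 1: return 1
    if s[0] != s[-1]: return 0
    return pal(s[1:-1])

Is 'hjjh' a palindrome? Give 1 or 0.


pal('hjjh'): s[0]='h' == s[-1]='h' -> check pal('jj')
pal('jj'): s[0]='j' == s[-1]='j' -> check pal('')
pal(''): len <= 1 -> return 1  (base case)
Result: 1 (palindrome)

1


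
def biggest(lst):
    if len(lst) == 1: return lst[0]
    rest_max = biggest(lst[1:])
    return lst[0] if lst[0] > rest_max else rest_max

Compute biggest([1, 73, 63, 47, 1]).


biggest([1, 73, 63, 47, 1]): compare 1 with biggest([73, 63, 47, 1])
biggest([73, 63, 47, 1]): compare 73 with biggest([63, 47, 1])
biggest([63, 47, 1]): compare 63 with biggest([47, 1])
biggest([47, 1]): compare 47 with biggest([1])
biggest([1]) = 1  (base case)
Compare 47 with 1 -> 47
Compare 63 with 47 -> 63
Compare 73 with 63 -> 73
Compare 1 with 73 -> 73

73


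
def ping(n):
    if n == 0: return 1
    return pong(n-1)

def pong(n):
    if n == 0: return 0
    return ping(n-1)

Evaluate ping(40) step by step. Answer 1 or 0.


ping(40) = pong(39)
pong(39) = ping(38)
ping(38) = pong(37)
pong(37) = ping(36)
ping(36) = pong(35)
pong(35) = ping(34)
ping(34) = pong(33)
pong(33) = ping(32)
ping(32) = pong(31)
pong(31) = ping(30)
ping(30) = pong(29)
pong(29) = ping(28)
ping(28) = pong(27)
pong(27) = ping(26)
ping(26) = pong(25)
pong(25) = ping(24)
ping(24) = pong(23)
pong(23) = ping(22)
ping(22) = pong(21)
pong(21) = ping(20)
ping(20) = pong(19)
pong(19) = ping(18)
ping(18) = pong(17)
pong(17) = ping(16)
ping(16) = pong(15)
pong(15) = ping(14)
ping(14) = pong(13)
pong(13) = ping(12)
ping(12) = pong(11)
pong(11) = ping(10)
ping(10) = pong(9)
pong(9) = ping(8)
ping(8) = pong(7)
pong(7) = ping(6)
ping(6) = pong(5)
pong(5) = ping(4)
ping(4) = pong(3)
pong(3) = ping(2)
ping(2) = pong(1)
pong(1) = ping(0)
ping(0) = 1  (base case)
Result: 1

1


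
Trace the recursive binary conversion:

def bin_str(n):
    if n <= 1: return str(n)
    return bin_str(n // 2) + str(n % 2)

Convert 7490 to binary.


bin_str(7490) = bin_str(3745) + '0'
bin_str(3745) = bin_str(1872) + '1'
bin_str(1872) = bin_str(936) + '0'
bin_str(936) = bin_str(468) + '0'
bin_str(468) = bin_str(234) + '0'
bin_str(234) = bin_str(117) + '0'
bin_str(117) = bin_str(58) + '1'
bin_str(58) = bin_str(29) + '0'
bin_str(29) = bin_str(14) + '1'
bin_str(14) = bin_str(7) + '0'
bin_str(7) = bin_str(3) + '1'
bin_str(3) = bin_str(1) + '1'
bin_str(1) = '1'  (base case)
Concatenating: '1' + '1' + '1' + '0' + '1' + '0' + '1' + '0' + '0' + '0' + '0' + '1' + '0' = '1110101000010'

1110101000010


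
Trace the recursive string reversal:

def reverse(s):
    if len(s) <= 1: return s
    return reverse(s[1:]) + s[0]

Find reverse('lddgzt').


reverse('lddgzt') = reverse('ddgzt') + 'l'
reverse('ddgzt') = reverse('dgzt') + 'd'
reverse('dgzt') = reverse('gzt') + 'd'
reverse('gzt') = reverse('zt') + 'g'
reverse('zt') = reverse('t') + 'z'
reverse('t') = 't'  (base case)
Concatenating: 't' + 'z' + 'g' + 'd' + 'd' + 'l' = 'tzgddl'

tzgddl


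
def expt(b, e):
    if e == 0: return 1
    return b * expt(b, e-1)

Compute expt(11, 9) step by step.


expt(11, 9)
= 11 * expt(11, 8)
= 11 * 11 * expt(11, 7)
= 11 * 11 * 11 * expt(11, 6)
= 11 * 11 * 11 * 11 * expt(11, 5)
= 11 * 11 * 11 * 11 * 11 * expt(11, 4)
= 11 * 11 * 11 * 11 * 11 * 11 * expt(11, 3)
= 11 * 11 * 11 * 11 * 11 * 11 * 11 * expt(11, 2)
= 11 * 11 * 11 * 11 * 11 * 11 * 11 * 11 * expt(11, 1)
= 11 * 11 * 11 * 11 * 11 * 11 * 11 * 11 * 11 * expt(11, 0)
= 11 * 11 * 11 * 11 * 11 * 11 * 11 * 11 * 11 * 1
= 2357947691

2357947691


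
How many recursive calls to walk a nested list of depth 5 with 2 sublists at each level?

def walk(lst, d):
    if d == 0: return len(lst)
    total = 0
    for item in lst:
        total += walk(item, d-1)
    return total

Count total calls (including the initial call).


At depth 0 (root): 1 call
At depth 1: each of 1 parents calls walk on 2 children = 2 calls
At depth 2: each of 2 parents calls walk on 2 children = 4 calls
At depth 3: each of 4 parents calls walk on 2 children = 8 calls
At depth 4: each of 8 parents calls walk on 2 children = 16 calls
At depth 5: each of 16 parents calls walk on 2 children = 32 calls
Total: 1 + 2 + 4 + 8 + 16 + 32 = 63

63


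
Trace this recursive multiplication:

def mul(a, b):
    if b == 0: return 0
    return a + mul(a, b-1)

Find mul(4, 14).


mul(4, 14) = 4 + mul(4, 13)
mul(4, 13) = 4 + mul(4, 12)
mul(4, 12) = 4 + mul(4, 11)
mul(4, 11) = 4 + mul(4, 10)
mul(4, 10) = 4 + mul(4, 9)
mul(4, 9) = 4 + mul(4, 8)
mul(4, 8) = 4 + mul(4, 7)
mul(4, 7) = 4 + mul(4, 6)
mul(4, 6) = 4 + mul(4, 5)
mul(4, 5) = 4 + mul(4, 4)
mul(4, 4) = 4 + mul(4, 3)
mul(4, 3) = 4 + mul(4, 2)
mul(4, 2) = 4 + mul(4, 1)
mul(4, 1) = 4 + mul(4, 0)
mul(4, 0) = 0  (base case)
Total: 4 + 4 + 4 + 4 + 4 + 4 + 4 + 4 + 4 + 4 + 4 + 4 + 4 + 4 + 0 = 56

56


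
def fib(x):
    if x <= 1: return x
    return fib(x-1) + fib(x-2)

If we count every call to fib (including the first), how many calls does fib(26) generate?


Let C(n) = total calls for fib(n)
C(0) = 1, C(1) = 1
C(2) = 1 + C(1) + C(0) = 1 + 1 + 1 = 3
C(3) = 1 + C(2) + C(1) = 1 + 3 + 1 = 5
C(4) = 1 + C(3) + C(2) = 1 + 5 + 3 = 9
C(5) = 1 + C(4) + C(3) = 1 + 9 + 5 = 15
C(6) = 1 + C(5) + C(4) = 1 + 15 + 9 = 25
C(7) = 1 + C(6) + C(5) = 1 + 25 + 15 = 41
C(8) = 1 + C(7) + C(6) = 1 + 41 + 25 = 67
C(9) = 1 + C(8) + C(7) = 1 + 67 + 41 = 109
C(10) = 1 + C(9) + C(8) = 1 + 109 + 67 = 177
C(11) = 1 + C(10) + C(9) = 1 + 177 + 109 = 287
C(12) = 1 + C(11) + C(10) = 1 + 287 + 177 = 465
C(13) = 1 + C(12) + C(11) = 1 + 465 + 287 = 753
C(14) = 1 + C(13) + C(12) = 1 + 753 + 465 = 1219
C(15) = 1 + C(14) + C(13) = 1 + 1219 + 753 = 1973
C(16) = 1 + C(15) + C(14) = 1 + 1973 + 1219 = 3193
C(17) = 1 + C(16) + C(15) = 1 + 3193 + 1973 = 5167
C(18) = 1 + C(17) + C(16) = 1 + 5167 + 3193 = 8361
C(19) = 1 + C(18) + C(17) = 1 + 8361 + 5167 = 13529
C(20) = 1 + C(19) + C(18) = 1 + 13529 + 8361 = 21891
C(21) = 1 + C(20) + C(19) = 1 + 21891 + 13529 = 35421
C(22) = 1 + C(21) + C(20) = 1 + 35421 + 21891 = 57313
C(23) = 1 + C(22) + C(21) = 1 + 57313 + 35421 = 92735
C(24) = 1 + C(23) + C(22) = 1 + 92735 + 57313 = 150049
C(25) = 1 + C(24) + C(23) = 1 + 150049 + 92735 = 242785
C(26) = 1 + C(25) + C(24) = 1 + 242785 + 150049 = 392835

392835


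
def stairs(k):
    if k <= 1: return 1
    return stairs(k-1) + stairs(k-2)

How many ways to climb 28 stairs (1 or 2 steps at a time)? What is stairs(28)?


Building up from base cases:
stairs(0) = 1
stairs(1) = 1
stairs(2) = stairs(1) + stairs(0) = 1 + 1 = 2
stairs(3) = stairs(2) + stairs(1) = 2 + 1 = 3
stairs(4) = stairs(3) + stairs(2) = 3 + 2 = 5
stairs(5) = stairs(4) + stairs(3) = 5 + 3 = 8
stairs(6) = stairs(5) + stairs(4) = 8 + 5 = 13
stairs(7) = stairs(6) + stairs(5) = 13 + 8 = 21
stairs(8) = stairs(7) + stairs(6) = 21 + 13 = 34
stairs(9) = stairs(8) + stairs(7) = 34 + 21 = 55
stairs(10) = stairs(9) + stairs(8) = 55 + 34 = 89
stairs(11) = stairs(10) + stairs(9) = 89 + 55 = 144
stairs(12) = stairs(11) + stairs(10) = 144 + 89 = 233
stairs(13) = stairs(12) + stairs(11) = 233 + 144 = 377
stairs(14) = stairs(13) + stairs(12) = 377 + 233 = 610
stairs(15) = stairs(14) + stairs(13) = 610 + 377 = 987
stairs(16) = stairs(15) + stairs(14) = 987 + 610 = 1597
stairs(17) = stairs(16) + stairs(15) = 1597 + 987 = 2584
stairs(18) = stairs(17) + stairs(16) = 2584 + 1597 = 4181
stairs(19) = stairs(18) + stairs(17) = 4181 + 2584 = 6765
stairs(20) = stairs(19) + stairs(18) = 6765 + 4181 = 10946
stairs(21) = stairs(20) + stairs(19) = 10946 + 6765 = 17711
stairs(22) = stairs(21) + stairs(20) = 17711 + 10946 = 28657
stairs(23) = stairs(22) + stairs(21) = 28657 + 17711 = 46368
stairs(24) = stairs(23) + stairs(22) = 46368 + 28657 = 75025
stairs(25) = stairs(24) + stairs(23) = 75025 + 46368 = 121393
stairs(26) = stairs(25) + stairs(24) = 121393 + 75025 = 196418
stairs(27) = stairs(26) + stairs(25) = 196418 + 121393 = 317811
stairs(28) = stairs(27) + stairs(26) = 317811 + 196418 = 514229

514229


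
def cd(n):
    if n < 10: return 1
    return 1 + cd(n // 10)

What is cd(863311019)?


cd(863311019) = 1 + cd(86331101)
cd(86331101) = 1 + cd(8633110)
cd(8633110) = 1 + cd(863311)
cd(863311) = 1 + cd(86331)
cd(86331) = 1 + cd(8633)
cd(8633) = 1 + cd(863)
cd(863) = 1 + cd(86)
cd(86) = 1 + cd(8)
cd(8) = 1  (base case: 8 < 10)
Unwinding: 1 + 1 + 1 + 1 + 1 + 1 + 1 + 1 + 1 = 9

9


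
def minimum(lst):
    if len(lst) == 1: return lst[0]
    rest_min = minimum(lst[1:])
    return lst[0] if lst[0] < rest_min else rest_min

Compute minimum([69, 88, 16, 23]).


minimum([69, 88, 16, 23]): compare 69 with minimum([88, 16, 23])
minimum([88, 16, 23]): compare 88 with minimum([16, 23])
minimum([16, 23]): compare 16 with minimum([23])
minimum([23]) = 23  (base case)
Compare 16 with 23 -> 16
Compare 88 with 16 -> 16
Compare 69 with 16 -> 16

16


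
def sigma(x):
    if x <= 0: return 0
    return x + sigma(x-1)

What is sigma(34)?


sigma(34)
= 34 + 33 + 32 + 31 + 30 + 29 + 28 + 27 + 26 + 25 + 24 + 23 + 22 + 21 + 20 + 19 + 18 + 17 + 16 + 15 + 14 + 13 + 12 + 11 + 10 + 9 + 8 + 7 + 6 + 5 + 4 + 3 + 2 + 1 + sigma(0)
= 34 + 33 + 32 + 31 + 30 + 29 + 28 + 27 + 26 + 25 + 24 + 23 + 22 + 21 + 20 + 19 + 18 + 17 + 16 + 15 + 14 + 13 + 12 + 11 + 10 + 9 + 8 + 7 + 6 + 5 + 4 + 3 + 2 + 1 + 0
= 595

595


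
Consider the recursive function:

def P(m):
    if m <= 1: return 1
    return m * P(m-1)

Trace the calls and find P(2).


P(2)
= 2 * P(1)
= 2 * 1
= 2

2


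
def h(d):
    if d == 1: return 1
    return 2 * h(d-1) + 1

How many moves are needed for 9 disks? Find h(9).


h(9) = 2 * h(8) + 1
h(8) = 2 * h(7) + 1
h(7) = 2 * h(6) + 1
h(6) = 2 * h(5) + 1
h(5) = 2 * h(4) + 1
h(4) = 2 * h(3) + 1
h(3) = 2 * h(2) + 1
h(2) = 2 * h(1) + 1
h(1) = 1  (base case)
h(2) = 2 * 1 + 1 = 3
h(3) = 2 * 3 + 1 = 7
h(4) = 2 * 7 + 1 = 15
h(5) = 2 * 15 + 1 = 31
h(6) = 2 * 31 + 1 = 63
h(7) = 2 * 63 + 1 = 127
h(8) = 2 * 127 + 1 = 255
h(9) = 2 * 255 + 1 = 511

511


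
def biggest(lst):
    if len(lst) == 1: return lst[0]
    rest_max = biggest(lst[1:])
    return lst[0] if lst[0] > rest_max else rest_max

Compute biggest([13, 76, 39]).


biggest([13, 76, 39]): compare 13 with biggest([76, 39])
biggest([76, 39]): compare 76 with biggest([39])
biggest([39]) = 39  (base case)
Compare 76 with 39 -> 76
Compare 13 with 76 -> 76

76


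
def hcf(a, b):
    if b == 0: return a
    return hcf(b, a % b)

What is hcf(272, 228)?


hcf(272, 228) = hcf(228, 44)
hcf(228, 44) = hcf(44, 8)
hcf(44, 8) = hcf(8, 4)
hcf(8, 4) = hcf(4, 0)
hcf(4, 0) = 4  (base case)

4


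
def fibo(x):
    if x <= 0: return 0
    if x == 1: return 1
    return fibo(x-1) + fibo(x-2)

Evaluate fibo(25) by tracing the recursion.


Computing fibo(25) bottom-up:
fibo(0) = 0
fibo(1) = 1
fibo(2) = fibo(1) + fibo(0) = 1 + 0 = 1
fibo(3) = fibo(2) + fibo(1) = 1 + 1 = 2
fibo(4) = fibo(3) + fibo(2) = 2 + 1 = 3
fibo(5) = fibo(4) + fibo(3) = 3 + 2 = 5
fibo(6) = fibo(5) + fibo(4) = 5 + 3 = 8
fibo(7) = fibo(6) + fibo(5) = 8 + 5 = 13
fibo(8) = fibo(7) + fibo(6) = 13 + 8 = 21
fibo(9) = fibo(8) + fibo(7) = 21 + 13 = 34
fibo(10) = fibo(9) + fibo(8) = 34 + 21 = 55
fibo(11) = fibo(10) + fibo(9) = 55 + 34 = 89
fibo(12) = fibo(11) + fibo(10) = 89 + 55 = 144
fibo(13) = fibo(12) + fibo(11) = 144 + 89 = 233
fibo(14) = fibo(13) + fibo(12) = 233 + 144 = 377
fibo(15) = fibo(14) + fibo(13) = 377 + 233 = 610
fibo(16) = fibo(15) + fibo(14) = 610 + 377 = 987
fibo(17) = fibo(16) + fibo(15) = 987 + 610 = 1597
fibo(18) = fibo(17) + fibo(16) = 1597 + 987 = 2584
fibo(19) = fibo(18) + fibo(17) = 2584 + 1597 = 4181
fibo(20) = fibo(19) + fibo(18) = 4181 + 2584 = 6765
fibo(21) = fibo(20) + fibo(19) = 6765 + 4181 = 10946
fibo(22) = fibo(21) + fibo(20) = 10946 + 6765 = 17711
fibo(23) = fibo(22) + fibo(21) = 17711 + 10946 = 28657
fibo(24) = fibo(23) + fibo(22) = 28657 + 17711 = 46368
fibo(25) = fibo(24) + fibo(23) = 46368 + 28657 = 75025

75025


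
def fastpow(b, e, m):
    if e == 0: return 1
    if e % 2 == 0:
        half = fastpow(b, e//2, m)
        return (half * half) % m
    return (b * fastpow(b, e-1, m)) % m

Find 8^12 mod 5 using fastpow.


fastpow(8, 12, 5): e is even, compute fastpow(8, 6, 5)
  fastpow(8, 6, 5): e is even, compute fastpow(8, 3, 5)
    fastpow(8, 3, 5): e is odd, compute fastpow(8, 2, 5)
      fastpow(8, 2, 5): e is even, compute fastpow(8, 1, 5)
        fastpow(8, 1, 5): e is odd, compute fastpow(8, 0, 5)
          fastpow(8, 0, 5) = 1
        (8 * 1) % 5 = 3
      half=3, (3*3) % 5 = 4
    (8 * 4) % 5 = 2
  half=2, (2*2) % 5 = 4
half=4, (4*4) % 5 = 1

1


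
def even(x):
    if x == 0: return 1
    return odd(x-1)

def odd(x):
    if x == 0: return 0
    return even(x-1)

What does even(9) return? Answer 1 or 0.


even(9) = odd(8)
odd(8) = even(7)
even(7) = odd(6)
odd(6) = even(5)
even(5) = odd(4)
odd(4) = even(3)
even(3) = odd(2)
odd(2) = even(1)
even(1) = odd(0)
odd(0) = 0  (base case)
Result: 0

0


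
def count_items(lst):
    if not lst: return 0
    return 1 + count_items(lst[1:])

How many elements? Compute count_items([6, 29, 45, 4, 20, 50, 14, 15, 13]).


count_items([6, 29, 45, 4, 20, 50, 14, 15, 13]) = 1 + count_items([29, 45, 4, 20, 50, 14, 15, 13])
count_items([29, 45, 4, 20, 50, 14, 15, 13]) = 1 + count_items([45, 4, 20, 50, 14, 15, 13])
count_items([45, 4, 20, 50, 14, 15, 13]) = 1 + count_items([4, 20, 50, 14, 15, 13])
count_items([4, 20, 50, 14, 15, 13]) = 1 + count_items([20, 50, 14, 15, 13])
count_items([20, 50, 14, 15, 13]) = 1 + count_items([50, 14, 15, 13])
count_items([50, 14, 15, 13]) = 1 + count_items([14, 15, 13])
count_items([14, 15, 13]) = 1 + count_items([15, 13])
count_items([15, 13]) = 1 + count_items([13])
count_items([13]) = 1 + count_items([])
count_items([]) = 0  (base case)
Unwinding: 1 + 1 + 1 + 1 + 1 + 1 + 1 + 1 + 1 + 0 = 9

9


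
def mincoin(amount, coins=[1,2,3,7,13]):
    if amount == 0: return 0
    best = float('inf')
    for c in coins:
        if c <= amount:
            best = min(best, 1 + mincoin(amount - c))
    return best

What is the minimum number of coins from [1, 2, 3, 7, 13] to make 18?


Building up with DP:
mincoin(0) = 0
mincoin(1) = min(1+mincoin(0)=1+0=1) = 1
mincoin(2) = min(1+mincoin(1)=1+1=2, 1+mincoin(0)=1+0=1) = 1
mincoin(3) = min(1+mincoin(2)=1+1=2, 1+mincoin(1)=1+1=2, 1+mincoin(0)=1+0=1) = 1
mincoin(4) = min(1+mincoin(3)=1+1=2, 1+mincoin(2)=1+1=2, 1+mincoin(1)=1+1=2) = 2
mincoin(5) = min(1+mincoin(4)=1+2=3, 1+mincoin(3)=1+1=2, 1+mincoin(2)=1+1=2) = 2
mincoin(6) = min(1+mincoin(5)=1+2=3, 1+mincoin(4)=1+2=3, 1+mincoin(3)=1+1=2) = 2
mincoin(7) = min(1+mincoin(6)=1+2=3, 1+mincoin(5)=1+2=3, 1+mincoin(4)=1+2=3, 1+mincoin(0)=1+0=1) = 1
mincoin(8) = min(1+mincoin(7)=1+1=2, 1+mincoin(6)=1+2=3, 1+mincoin(5)=1+2=3, 1+mincoin(1)=1+1=2) = 2
mincoin(9) = min(1+mincoin(8)=1+2=3, 1+mincoin(7)=1+1=2, 1+mincoin(6)=1+2=3, 1+mincoin(2)=1+1=2) = 2
mincoin(10) = min(1+mincoin(9)=1+2=3, 1+mincoin(8)=1+2=3, 1+mincoin(7)=1+1=2, 1+mincoin(3)=1+1=2) = 2
mincoin(11) = min(1+mincoin(10)=1+2=3, 1+mincoin(9)=1+2=3, 1+mincoin(8)=1+2=3, 1+mincoin(4)=1+2=3) = 3
mincoin(12) = min(1+mincoin(11)=1+3=4, 1+mincoin(10)=1+2=3, 1+mincoin(9)=1+2=3, 1+mincoin(5)=1+2=3) = 3
mincoin(13) = min(1+mincoin(12)=1+3=4, 1+mincoin(11)=1+3=4, 1+mincoin(10)=1+2=3, 1+mincoin(6)=1+2=3, 1+mincoin(0)=1+0=1) = 1
mincoin(14) = min(1+mincoin(13)=1+1=2, 1+mincoin(12)=1+3=4, 1+mincoin(11)=1+3=4, 1+mincoin(7)=1+1=2, 1+mincoin(1)=1+1=2) = 2
mincoin(15) = min(1+mincoin(14)=1+2=3, 1+mincoin(13)=1+1=2, 1+mincoin(12)=1+3=4, 1+mincoin(8)=1+2=3, 1+mincoin(2)=1+1=2) = 2
mincoin(16) = min(1+mincoin(15)=1+2=3, 1+mincoin(14)=1+2=3, 1+mincoin(13)=1+1=2, 1+mincoin(9)=1+2=3, 1+mincoin(3)=1+1=2) = 2
mincoin(17) = min(1+mincoin(16)=1+2=3, 1+mincoin(15)=1+2=3, 1+mincoin(14)=1+2=3, 1+mincoin(10)=1+2=3, 1+mincoin(4)=1+2=3) = 3
mincoin(18) = min(1+mincoin(17)=1+3=4, 1+mincoin(16)=1+2=3, 1+mincoin(15)=1+2=3, 1+mincoin(11)=1+3=4, 1+mincoin(5)=1+2=3) = 3

3


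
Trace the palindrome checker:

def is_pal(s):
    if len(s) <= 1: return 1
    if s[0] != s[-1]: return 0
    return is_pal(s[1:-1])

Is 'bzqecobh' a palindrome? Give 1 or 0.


is_pal('bzqecobh'): s[0]='b' != s[-1]='h' -> return 0
Result: 0 (not a palindrome)

0


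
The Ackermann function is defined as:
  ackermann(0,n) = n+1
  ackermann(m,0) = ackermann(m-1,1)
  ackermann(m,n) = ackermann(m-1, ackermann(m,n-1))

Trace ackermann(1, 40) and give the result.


ackermann(1, 40) = ackermann(0, ackermann(1, 39))
  ackermann(1, 39) = ackermann(0, ackermann(1, 38))
    ackermann(1, 38) = ackermann(0, ackermann(1, 37))
      ackermann(1, 37) = ackermann(0, ackermann(1, 36))
        ackermann(1, 36) = ackermann(0, ackermann(1, 35))
          ackermann(1, 35) = ackermann(0, ackermann(1, 34))
          ackermann(1, 34) = ackermann(0, ackermann(1, 33))
          ackermann(1, 33) = ackermann(0, ackermann(1, 32))
          ackermann(1, 32) = ackermann(0, ackermann(1, 31))
          ackermann(1, 31) = ackermann(0, ackermann(1, 30))
          ackermann(1, 30) = ackermann(0, ackermann(1, 29))
          ackermann(1, 29) = ackermann(0, ackermann(1, 28))
          ackermann(1, 28) = ackermann(0, ackermann(1, 27))
          ackermann(1, 27) = ackermann(0, ackermann(1, 26))
          ackermann(1, 26) = ackermann(0, ackermann(1, 25))
          ackermann(1, 25) = ackermann(0, ackermann(1, 24))
          ackermann(1, 24) = ackermann(0, ackermann(1, 23))
          ackermann(1, 23) = ackermann(0, ackermann(1, 22))
          ackermann(1, 22) = ackermann(0, ackermann(1, 21))
          ackermann(1, 21) = ackermann(0, ackermann(1, 20))
          ackermann(1, 20) = ackermann(0, ackermann(1, 19))
          ackermann(1, 19) = ackermann(0, ackermann(1, 18))
          ackermann(1, 18) = ackermann(0, ackermann(1, 17))
          ackermann(1, 17) = ackermann(0, ackermann(1, 16))
          ackermann(1, 16) = ackermann(0, ackermann(1, 15))
... (trace truncated)
Result: ackermann(1, 40) = 42

42


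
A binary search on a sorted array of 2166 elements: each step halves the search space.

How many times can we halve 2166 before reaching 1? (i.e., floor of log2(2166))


2166 / 2 = 1083
1083 / 2 = 541
541 / 2 = 270
270 / 2 = 135
135 / 2 = 67
67 / 2 = 33
33 / 2 = 16
16 / 2 = 8
8 / 2 = 4
4 / 2 = 2
2 / 2 = 1
Reached 1 after 11 halvings

11


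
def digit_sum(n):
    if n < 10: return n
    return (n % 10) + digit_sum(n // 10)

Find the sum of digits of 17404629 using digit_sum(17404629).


digit_sum(17404629) = 9 + digit_sum(1740462)
digit_sum(1740462) = 2 + digit_sum(174046)
digit_sum(174046) = 6 + digit_sum(17404)
digit_sum(17404) = 4 + digit_sum(1740)
digit_sum(1740) = 0 + digit_sum(174)
digit_sum(174) = 4 + digit_sum(17)
digit_sum(17) = 7 + digit_sum(1)
digit_sum(1) = 1  (base case)
Total: 9 + 2 + 6 + 4 + 0 + 4 + 7 + 1 = 33

33


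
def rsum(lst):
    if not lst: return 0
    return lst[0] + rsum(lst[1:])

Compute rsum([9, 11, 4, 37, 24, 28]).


rsum([9, 11, 4, 37, 24, 28]) = 9 + rsum([11, 4, 37, 24, 28])
rsum([11, 4, 37, 24, 28]) = 11 + rsum([4, 37, 24, 28])
rsum([4, 37, 24, 28]) = 4 + rsum([37, 24, 28])
rsum([37, 24, 28]) = 37 + rsum([24, 28])
rsum([24, 28]) = 24 + rsum([28])
rsum([28]) = 28 + rsum([])
rsum([]) = 0  (base case)
Total: 9 + 11 + 4 + 37 + 24 + 28 + 0 = 113

113


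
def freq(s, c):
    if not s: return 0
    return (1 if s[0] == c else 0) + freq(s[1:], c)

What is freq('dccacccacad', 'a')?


s[0]='d' != 'a' -> 0
s[0]='c' != 'a' -> 0
s[0]='c' != 'a' -> 0
s[0]='a' == 'a' -> 1
s[0]='c' != 'a' -> 0
s[0]='c' != 'a' -> 0
s[0]='c' != 'a' -> 0
s[0]='a' == 'a' -> 1
s[0]='c' != 'a' -> 0
s[0]='a' == 'a' -> 1
s[0]='d' != 'a' -> 0
Sum: 0 + 0 + 0 + 1 + 0 + 0 + 0 + 1 + 0 + 1 + 0 = 3

3


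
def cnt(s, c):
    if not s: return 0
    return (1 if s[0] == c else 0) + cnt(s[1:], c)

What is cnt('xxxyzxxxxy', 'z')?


s[0]='x' != 'z' -> 0
s[0]='x' != 'z' -> 0
s[0]='x' != 'z' -> 0
s[0]='y' != 'z' -> 0
s[0]='z' == 'z' -> 1
s[0]='x' != 'z' -> 0
s[0]='x' != 'z' -> 0
s[0]='x' != 'z' -> 0
s[0]='x' != 'z' -> 0
s[0]='y' != 'z' -> 0
Sum: 0 + 0 + 0 + 0 + 1 + 0 + 0 + 0 + 0 + 0 = 1

1


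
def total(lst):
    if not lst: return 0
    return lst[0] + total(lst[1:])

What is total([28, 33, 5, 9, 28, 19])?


total([28, 33, 5, 9, 28, 19]) = 28 + total([33, 5, 9, 28, 19])
total([33, 5, 9, 28, 19]) = 33 + total([5, 9, 28, 19])
total([5, 9, 28, 19]) = 5 + total([9, 28, 19])
total([9, 28, 19]) = 9 + total([28, 19])
total([28, 19]) = 28 + total([19])
total([19]) = 19 + total([])
total([]) = 0  (base case)
Total: 28 + 33 + 5 + 9 + 28 + 19 + 0 = 122

122


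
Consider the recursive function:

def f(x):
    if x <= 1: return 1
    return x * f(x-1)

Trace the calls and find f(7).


f(7)
= 7 * f(6)
= 7 * 6 * f(5)
= 7 * 6 * 5 * f(4)
= 7 * 6 * 5 * 4 * f(3)
= 7 * 6 * 5 * 4 * 3 * f(2)
= 7 * 6 * 5 * 4 * 3 * 2 * f(1)
= 7 * 6 * 5 * 4 * 3 * 2 * 1
= 5040

5040


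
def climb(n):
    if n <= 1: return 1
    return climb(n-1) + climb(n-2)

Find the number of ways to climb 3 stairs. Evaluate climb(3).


Building up from base cases:
climb(0) = 1
climb(1) = 1
climb(2) = climb(1) + climb(0) = 1 + 1 = 2
climb(3) = climb(2) + climb(1) = 2 + 1 = 3

3


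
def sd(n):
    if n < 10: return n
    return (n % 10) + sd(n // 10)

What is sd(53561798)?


sd(53561798) = 8 + sd(5356179)
sd(5356179) = 9 + sd(535617)
sd(535617) = 7 + sd(53561)
sd(53561) = 1 + sd(5356)
sd(5356) = 6 + sd(535)
sd(535) = 5 + sd(53)
sd(53) = 3 + sd(5)
sd(5) = 5  (base case)
Total: 8 + 9 + 7 + 1 + 6 + 5 + 3 + 5 = 44

44


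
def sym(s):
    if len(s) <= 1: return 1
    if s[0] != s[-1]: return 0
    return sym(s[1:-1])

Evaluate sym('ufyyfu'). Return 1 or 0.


sym('ufyyfu'): s[0]='u' == s[-1]='u' -> check sym('fyyf')
sym('fyyf'): s[0]='f' == s[-1]='f' -> check sym('yy')
sym('yy'): s[0]='y' == s[-1]='y' -> check sym('')
sym(''): len <= 1 -> return 1  (base case)
Result: 1 (palindrome)

1


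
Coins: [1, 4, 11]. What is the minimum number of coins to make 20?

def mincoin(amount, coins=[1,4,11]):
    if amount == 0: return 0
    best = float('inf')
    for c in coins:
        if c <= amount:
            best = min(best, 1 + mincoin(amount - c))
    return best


Building up with DP:
mincoin(0) = 0
mincoin(1) = min(1+mincoin(0)=1+0=1) = 1
mincoin(2) = min(1+mincoin(1)=1+1=2) = 2
mincoin(3) = min(1+mincoin(2)=1+2=3) = 3
mincoin(4) = min(1+mincoin(3)=1+3=4, 1+mincoin(0)=1+0=1) = 1
mincoin(5) = min(1+mincoin(4)=1+1=2, 1+mincoin(1)=1+1=2) = 2
mincoin(6) = min(1+mincoin(5)=1+2=3, 1+mincoin(2)=1+2=3) = 3
mincoin(7) = min(1+mincoin(6)=1+3=4, 1+mincoin(3)=1+3=4) = 4
mincoin(8) = min(1+mincoin(7)=1+4=5, 1+mincoin(4)=1+1=2) = 2
mincoin(9) = min(1+mincoin(8)=1+2=3, 1+mincoin(5)=1+2=3) = 3
mincoin(10) = min(1+mincoin(9)=1+3=4, 1+mincoin(6)=1+3=4) = 4
mincoin(11) = min(1+mincoin(10)=1+4=5, 1+mincoin(7)=1+4=5, 1+mincoin(0)=1+0=1) = 1
mincoin(12) = min(1+mincoin(11)=1+1=2, 1+mincoin(8)=1+2=3, 1+mincoin(1)=1+1=2) = 2
mincoin(13) = min(1+mincoin(12)=1+2=3, 1+mincoin(9)=1+3=4, 1+mincoin(2)=1+2=3) = 3
mincoin(14) = min(1+mincoin(13)=1+3=4, 1+mincoin(10)=1+4=5, 1+mincoin(3)=1+3=4) = 4
mincoin(15) = min(1+mincoin(14)=1+4=5, 1+mincoin(11)=1+1=2, 1+mincoin(4)=1+1=2) = 2
mincoin(16) = min(1+mincoin(15)=1+2=3, 1+mincoin(12)=1+2=3, 1+mincoin(5)=1+2=3) = 3
mincoin(17) = min(1+mincoin(16)=1+3=4, 1+mincoin(13)=1+3=4, 1+mincoin(6)=1+3=4) = 4
mincoin(18) = min(1+mincoin(17)=1+4=5, 1+mincoin(14)=1+4=5, 1+mincoin(7)=1+4=5) = 5
mincoin(19) = min(1+mincoin(18)=1+5=6, 1+mincoin(15)=1+2=3, 1+mincoin(8)=1+2=3) = 3
mincoin(20) = min(1+mincoin(19)=1+3=4, 1+mincoin(16)=1+3=4, 1+mincoin(9)=1+3=4) = 4

4


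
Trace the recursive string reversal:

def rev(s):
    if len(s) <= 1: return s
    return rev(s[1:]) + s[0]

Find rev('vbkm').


rev('vbkm') = rev('bkm') + 'v'
rev('bkm') = rev('km') + 'b'
rev('km') = rev('m') + 'k'
rev('m') = 'm'  (base case)
Concatenating: 'm' + 'k' + 'b' + 'v' = 'mkbv'

mkbv


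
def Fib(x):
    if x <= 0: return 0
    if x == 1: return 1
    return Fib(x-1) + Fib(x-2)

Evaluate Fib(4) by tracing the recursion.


Computing Fib(4) bottom-up:
Fib(0) = 0
Fib(1) = 1
Fib(2) = Fib(1) + Fib(0) = 1 + 0 = 1
Fib(3) = Fib(2) + Fib(1) = 1 + 1 = 2
Fib(4) = Fib(3) + Fib(2) = 2 + 1 = 3

3


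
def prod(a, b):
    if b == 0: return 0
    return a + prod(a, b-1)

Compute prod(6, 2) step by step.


prod(6, 2) = 6 + prod(6, 1)
prod(6, 1) = 6 + prod(6, 0)
prod(6, 0) = 0  (base case)
Total: 6 + 6 + 0 = 12

12


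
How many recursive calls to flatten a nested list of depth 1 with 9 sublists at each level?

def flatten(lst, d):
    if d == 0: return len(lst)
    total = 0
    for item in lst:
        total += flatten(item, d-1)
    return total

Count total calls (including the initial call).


At depth 0 (root): 1 call
At depth 1: each of 1 parents calls flatten on 9 children = 9 calls
Total: 1 + 9 = 10

10


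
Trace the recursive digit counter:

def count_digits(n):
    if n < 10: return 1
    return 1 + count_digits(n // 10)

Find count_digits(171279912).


count_digits(171279912) = 1 + count_digits(17127991)
count_digits(17127991) = 1 + count_digits(1712799)
count_digits(1712799) = 1 + count_digits(171279)
count_digits(171279) = 1 + count_digits(17127)
count_digits(17127) = 1 + count_digits(1712)
count_digits(1712) = 1 + count_digits(171)
count_digits(171) = 1 + count_digits(17)
count_digits(17) = 1 + count_digits(1)
count_digits(1) = 1  (base case: 1 < 10)
Unwinding: 1 + 1 + 1 + 1 + 1 + 1 + 1 + 1 + 1 = 9

9


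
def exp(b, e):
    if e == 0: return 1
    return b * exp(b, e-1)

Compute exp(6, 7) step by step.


exp(6, 7)
= 6 * exp(6, 6)
= 6 * 6 * exp(6, 5)
= 6 * 6 * 6 * exp(6, 4)
= 6 * 6 * 6 * 6 * exp(6, 3)
= 6 * 6 * 6 * 6 * 6 * exp(6, 2)
= 6 * 6 * 6 * 6 * 6 * 6 * exp(6, 1)
= 6 * 6 * 6 * 6 * 6 * 6 * 6 * exp(6, 0)
= 6 * 6 * 6 * 6 * 6 * 6 * 6 * 1
= 279936

279936


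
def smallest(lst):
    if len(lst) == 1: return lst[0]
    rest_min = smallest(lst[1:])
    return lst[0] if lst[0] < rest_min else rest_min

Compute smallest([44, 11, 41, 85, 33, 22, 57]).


smallest([44, 11, 41, 85, 33, 22, 57]): compare 44 with smallest([11, 41, 85, 33, 22, 57])
smallest([11, 41, 85, 33, 22, 57]): compare 11 with smallest([41, 85, 33, 22, 57])
smallest([41, 85, 33, 22, 57]): compare 41 with smallest([85, 33, 22, 57])
smallest([85, 33, 22, 57]): compare 85 with smallest([33, 22, 57])
smallest([33, 22, 57]): compare 33 with smallest([22, 57])
smallest([22, 57]): compare 22 with smallest([57])
smallest([57]) = 57  (base case)
Compare 22 with 57 -> 22
Compare 33 with 22 -> 22
Compare 85 with 22 -> 22
Compare 41 with 22 -> 22
Compare 11 with 22 -> 11
Compare 44 with 11 -> 11

11


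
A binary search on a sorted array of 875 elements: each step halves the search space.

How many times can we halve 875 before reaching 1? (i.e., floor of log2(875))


875 / 2 = 437
437 / 2 = 218
218 / 2 = 109
109 / 2 = 54
54 / 2 = 27
27 / 2 = 13
13 / 2 = 6
6 / 2 = 3
3 / 2 = 1
Reached 1 after 9 halvings

9


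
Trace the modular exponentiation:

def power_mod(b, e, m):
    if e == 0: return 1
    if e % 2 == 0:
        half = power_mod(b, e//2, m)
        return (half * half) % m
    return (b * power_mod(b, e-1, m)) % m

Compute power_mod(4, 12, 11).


power_mod(4, 12, 11): e is even, compute power_mod(4, 6, 11)
  power_mod(4, 6, 11): e is even, compute power_mod(4, 3, 11)
    power_mod(4, 3, 11): e is odd, compute power_mod(4, 2, 11)
      power_mod(4, 2, 11): e is even, compute power_mod(4, 1, 11)
        power_mod(4, 1, 11): e is odd, compute power_mod(4, 0, 11)
          power_mod(4, 0, 11) = 1
        (4 * 1) % 11 = 4
      half=4, (4*4) % 11 = 5
    (4 * 5) % 11 = 9
  half=9, (9*9) % 11 = 4
half=4, (4*4) % 11 = 5

5


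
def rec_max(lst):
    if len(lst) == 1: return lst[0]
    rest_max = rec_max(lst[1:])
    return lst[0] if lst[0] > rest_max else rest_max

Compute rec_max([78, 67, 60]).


rec_max([78, 67, 60]): compare 78 with rec_max([67, 60])
rec_max([67, 60]): compare 67 with rec_max([60])
rec_max([60]) = 60  (base case)
Compare 67 with 60 -> 67
Compare 78 with 67 -> 78

78


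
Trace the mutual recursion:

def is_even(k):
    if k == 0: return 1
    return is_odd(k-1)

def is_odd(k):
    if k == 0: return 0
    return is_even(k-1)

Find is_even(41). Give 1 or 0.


is_even(41) = is_odd(40)
is_odd(40) = is_even(39)
is_even(39) = is_odd(38)
is_odd(38) = is_even(37)
is_even(37) = is_odd(36)
is_odd(36) = is_even(35)
is_even(35) = is_odd(34)
is_odd(34) = is_even(33)
is_even(33) = is_odd(32)
is_odd(32) = is_even(31)
is_even(31) = is_odd(30)
is_odd(30) = is_even(29)
is_even(29) = is_odd(28)
is_odd(28) = is_even(27)
is_even(27) = is_odd(26)
is_odd(26) = is_even(25)
is_even(25) = is_odd(24)
is_odd(24) = is_even(23)
is_even(23) = is_odd(22)
is_odd(22) = is_even(21)
is_even(21) = is_odd(20)
is_odd(20) = is_even(19)
is_even(19) = is_odd(18)
is_odd(18) = is_even(17)
is_even(17) = is_odd(16)
is_odd(16) = is_even(15)
is_even(15) = is_odd(14)
is_odd(14) = is_even(13)
is_even(13) = is_odd(12)
is_odd(12) = is_even(11)
is_even(11) = is_odd(10)
is_odd(10) = is_even(9)
is_even(9) = is_odd(8)
is_odd(8) = is_even(7)
is_even(7) = is_odd(6)
is_odd(6) = is_even(5)
is_even(5) = is_odd(4)
is_odd(4) = is_even(3)
is_even(3) = is_odd(2)
is_odd(2) = is_even(1)
is_even(1) = is_odd(0)
is_odd(0) = 0  (base case)
Result: 0

0


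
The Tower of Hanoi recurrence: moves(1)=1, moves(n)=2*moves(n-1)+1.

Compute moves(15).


moves(15) = 2 * moves(14) + 1
moves(14) = 2 * moves(13) + 1
moves(13) = 2 * moves(12) + 1
moves(12) = 2 * moves(11) + 1
moves(11) = 2 * moves(10) + 1
moves(10) = 2 * moves(9) + 1
moves(9) = 2 * moves(8) + 1
moves(8) = 2 * moves(7) + 1
moves(7) = 2 * moves(6) + 1
moves(6) = 2 * moves(5) + 1
moves(5) = 2 * moves(4) + 1
moves(4) = 2 * moves(3) + 1
moves(3) = 2 * moves(2) + 1
moves(2) = 2 * moves(1) + 1
moves(1) = 1  (base case)
moves(2) = 2 * 1 + 1 = 3
moves(3) = 2 * 3 + 1 = 7
moves(4) = 2 * 7 + 1 = 15
moves(5) = 2 * 15 + 1 = 31
moves(6) = 2 * 31 + 1 = 63
moves(7) = 2 * 63 + 1 = 127
moves(8) = 2 * 127 + 1 = 255
moves(9) = 2 * 255 + 1 = 511
moves(10) = 2 * 511 + 1 = 1023
moves(11) = 2 * 1023 + 1 = 2047
moves(12) = 2 * 2047 + 1 = 4095
moves(13) = 2 * 4095 + 1 = 8191
moves(14) = 2 * 8191 + 1 = 16383
moves(15) = 2 * 16383 + 1 = 32767

32767


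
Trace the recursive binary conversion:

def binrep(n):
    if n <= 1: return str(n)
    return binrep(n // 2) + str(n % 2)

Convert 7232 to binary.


binrep(7232) = binrep(3616) + '0'
binrep(3616) = binrep(1808) + '0'
binrep(1808) = binrep(904) + '0'
binrep(904) = binrep(452) + '0'
binrep(452) = binrep(226) + '0'
binrep(226) = binrep(113) + '0'
binrep(113) = binrep(56) + '1'
binrep(56) = binrep(28) + '0'
binrep(28) = binrep(14) + '0'
binrep(14) = binrep(7) + '0'
binrep(7) = binrep(3) + '1'
binrep(3) = binrep(1) + '1'
binrep(1) = '1'  (base case)
Concatenating: '1' + '1' + '1' + '0' + '0' + '0' + '1' + '0' + '0' + '0' + '0' + '0' + '0' = '1110001000000'

1110001000000


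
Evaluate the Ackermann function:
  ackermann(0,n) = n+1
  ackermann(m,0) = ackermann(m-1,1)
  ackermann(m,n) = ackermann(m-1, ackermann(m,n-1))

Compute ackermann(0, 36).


ackermann(0, 36) = 37
Result: ackermann(0, 36) = 37

37


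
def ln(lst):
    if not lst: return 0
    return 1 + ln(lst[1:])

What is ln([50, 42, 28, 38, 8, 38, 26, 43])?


ln([50, 42, 28, 38, 8, 38, 26, 43]) = 1 + ln([42, 28, 38, 8, 38, 26, 43])
ln([42, 28, 38, 8, 38, 26, 43]) = 1 + ln([28, 38, 8, 38, 26, 43])
ln([28, 38, 8, 38, 26, 43]) = 1 + ln([38, 8, 38, 26, 43])
ln([38, 8, 38, 26, 43]) = 1 + ln([8, 38, 26, 43])
ln([8, 38, 26, 43]) = 1 + ln([38, 26, 43])
ln([38, 26, 43]) = 1 + ln([26, 43])
ln([26, 43]) = 1 + ln([43])
ln([43]) = 1 + ln([])
ln([]) = 0  (base case)
Unwinding: 1 + 1 + 1 + 1 + 1 + 1 + 1 + 1 + 0 = 8

8


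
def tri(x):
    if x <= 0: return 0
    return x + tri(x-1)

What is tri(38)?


tri(38)
= 38 + 37 + 36 + 35 + 34 + 33 + 32 + 31 + 30 + 29 + 28 + 27 + 26 + 25 + 24 + 23 + 22 + 21 + 20 + 19 + 18 + 17 + 16 + 15 + 14 + 13 + 12 + 11 + 10 + 9 + 8 + 7 + 6 + 5 + 4 + 3 + 2 + 1 + tri(0)
= 38 + 37 + 36 + 35 + 34 + 33 + 32 + 31 + 30 + 29 + 28 + 27 + 26 + 25 + 24 + 23 + 22 + 21 + 20 + 19 + 18 + 17 + 16 + 15 + 14 + 13 + 12 + 11 + 10 + 9 + 8 + 7 + 6 + 5 + 4 + 3 + 2 + 1 + 0
= 741

741


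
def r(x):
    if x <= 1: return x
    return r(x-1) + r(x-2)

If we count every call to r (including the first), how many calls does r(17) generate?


Let C(n) = total calls for r(n)
C(0) = 1, C(1) = 1
C(2) = 1 + C(1) + C(0) = 1 + 1 + 1 = 3
C(3) = 1 + C(2) + C(1) = 1 + 3 + 1 = 5
C(4) = 1 + C(3) + C(2) = 1 + 5 + 3 = 9
C(5) = 1 + C(4) + C(3) = 1 + 9 + 5 = 15
C(6) = 1 + C(5) + C(4) = 1 + 15 + 9 = 25
C(7) = 1 + C(6) + C(5) = 1 + 25 + 15 = 41
C(8) = 1 + C(7) + C(6) = 1 + 41 + 25 = 67
C(9) = 1 + C(8) + C(7) = 1 + 67 + 41 = 109
C(10) = 1 + C(9) + C(8) = 1 + 109 + 67 = 177
C(11) = 1 + C(10) + C(9) = 1 + 177 + 109 = 287
C(12) = 1 + C(11) + C(10) = 1 + 287 + 177 = 465
C(13) = 1 + C(12) + C(11) = 1 + 465 + 287 = 753
C(14) = 1 + C(13) + C(12) = 1 + 753 + 465 = 1219
C(15) = 1 + C(14) + C(13) = 1 + 1219 + 753 = 1973
C(16) = 1 + C(15) + C(14) = 1 + 1973 + 1219 = 3193
C(17) = 1 + C(16) + C(15) = 1 + 3193 + 1973 = 5167

5167


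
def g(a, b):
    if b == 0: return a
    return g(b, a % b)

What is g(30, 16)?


g(30, 16) = g(16, 14)
g(16, 14) = g(14, 2)
g(14, 2) = g(2, 0)
g(2, 0) = 2  (base case)

2


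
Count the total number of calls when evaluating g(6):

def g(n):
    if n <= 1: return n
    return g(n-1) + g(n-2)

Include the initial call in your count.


Let C(n) = total calls for g(n)
C(0) = 1, C(1) = 1
C(2) = 1 + C(1) + C(0) = 1 + 1 + 1 = 3
C(3) = 1 + C(2) + C(1) = 1 + 3 + 1 = 5
C(4) = 1 + C(3) + C(2) = 1 + 5 + 3 = 9
C(5) = 1 + C(4) + C(3) = 1 + 9 + 5 = 15
C(6) = 1 + C(5) + C(4) = 1 + 15 + 9 = 25

25


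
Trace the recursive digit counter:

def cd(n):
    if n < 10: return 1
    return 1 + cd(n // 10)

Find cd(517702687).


cd(517702687) = 1 + cd(51770268)
cd(51770268) = 1 + cd(5177026)
cd(5177026) = 1 + cd(517702)
cd(517702) = 1 + cd(51770)
cd(51770) = 1 + cd(5177)
cd(5177) = 1 + cd(517)
cd(517) = 1 + cd(51)
cd(51) = 1 + cd(5)
cd(5) = 1  (base case: 5 < 10)
Unwinding: 1 + 1 + 1 + 1 + 1 + 1 + 1 + 1 + 1 = 9

9


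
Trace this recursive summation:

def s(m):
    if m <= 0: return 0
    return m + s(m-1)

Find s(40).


s(40)
= 40 + 39 + 38 + 37 + 36 + 35 + 34 + 33 + 32 + 31 + 30 + 29 + 28 + 27 + 26 + 25 + 24 + 23 + 22 + 21 + 20 + 19 + 18 + 17 + 16 + 15 + 14 + 13 + 12 + 11 + 10 + 9 + 8 + 7 + 6 + 5 + 4 + 3 + 2 + 1 + s(0)
= 40 + 39 + 38 + 37 + 36 + 35 + 34 + 33 + 32 + 31 + 30 + 29 + 28 + 27 + 26 + 25 + 24 + 23 + 22 + 21 + 20 + 19 + 18 + 17 + 16 + 15 + 14 + 13 + 12 + 11 + 10 + 9 + 8 + 7 + 6 + 5 + 4 + 3 + 2 + 1 + 0
= 820

820


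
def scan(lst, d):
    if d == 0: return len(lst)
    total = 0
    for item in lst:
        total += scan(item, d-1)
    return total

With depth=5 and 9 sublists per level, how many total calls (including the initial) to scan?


At depth 0 (root): 1 call
At depth 1: each of 1 parents calls scan on 9 children = 9 calls
At depth 2: each of 9 parents calls scan on 9 children = 81 calls
At depth 3: each of 81 parents calls scan on 9 children = 729 calls
At depth 4: each of 729 parents calls scan on 9 children = 6561 calls
At depth 5: each of 6561 parents calls scan on 9 children = 59049 calls
Total: 1 + 9 + 81 + 729 + 6561 + 59049 = 66430

66430
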